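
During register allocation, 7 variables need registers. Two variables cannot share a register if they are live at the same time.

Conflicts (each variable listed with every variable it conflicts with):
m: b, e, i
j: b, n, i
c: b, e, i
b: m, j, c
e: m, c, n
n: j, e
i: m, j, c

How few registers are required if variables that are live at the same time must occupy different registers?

The cycle m-e-n-j-b-m has odd length 5, so it cannot be 2-colored; at least 3 registers are needed.
A valid assignment using 3 registers: m=1, j=1, c=1, b=2, e=2, n=3, i=2. Every pair that conflicts lands in different registers.

3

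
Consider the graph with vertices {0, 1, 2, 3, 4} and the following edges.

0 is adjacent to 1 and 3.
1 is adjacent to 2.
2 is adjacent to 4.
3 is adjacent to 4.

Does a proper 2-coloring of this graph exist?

The cycle 1-0-3-4-2-1 has odd length 5, so it cannot be 2-colored; at least 3 colors are needed.
So 2 colors are not enough.

No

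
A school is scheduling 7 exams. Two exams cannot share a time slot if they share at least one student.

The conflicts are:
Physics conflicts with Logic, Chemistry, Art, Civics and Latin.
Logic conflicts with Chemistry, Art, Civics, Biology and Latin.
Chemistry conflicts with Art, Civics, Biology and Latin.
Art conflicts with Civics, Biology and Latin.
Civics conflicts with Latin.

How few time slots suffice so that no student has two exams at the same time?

Physics, Logic, Chemistry, Art, Civics, Latin pairwise conflict, so at least 6 time slots are needed.
A valid assignment using 6 time slots: Physics=5, Logic=1, Chemistry=2, Art=3, Civics=6, Biology=4, Latin=4. Every pair that conflicts lands in different time slots.

6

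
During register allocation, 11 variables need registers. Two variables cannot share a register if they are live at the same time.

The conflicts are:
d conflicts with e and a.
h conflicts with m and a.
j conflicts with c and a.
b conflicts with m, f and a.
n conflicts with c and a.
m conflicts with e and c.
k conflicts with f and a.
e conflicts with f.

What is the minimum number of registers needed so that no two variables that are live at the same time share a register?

The cycle f-e-d-a-k-f has odd length 5, so it cannot be 2-colored; at least 3 registers are needed.
3 registers suffice: register 1 → {m, f, a}; register 2 → {h, b, k, e, c}; register 3 → {d, j, n}. No two conflicting variables share a register.

3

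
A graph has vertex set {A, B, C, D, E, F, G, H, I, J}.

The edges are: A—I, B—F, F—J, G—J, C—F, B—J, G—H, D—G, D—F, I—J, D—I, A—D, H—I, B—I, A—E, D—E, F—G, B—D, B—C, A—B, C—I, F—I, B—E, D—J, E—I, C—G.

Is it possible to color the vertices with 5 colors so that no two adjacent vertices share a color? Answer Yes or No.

The chromatic number is 5. B, D, F, I, J form a clique, so at least 5 colors are needed.
One proper 5-coloring: A=5, B=2, C=3, D=3, E=4, F=4, G=1, H=2, I=1, J=5.
That is already a proper 5-coloring.

Yes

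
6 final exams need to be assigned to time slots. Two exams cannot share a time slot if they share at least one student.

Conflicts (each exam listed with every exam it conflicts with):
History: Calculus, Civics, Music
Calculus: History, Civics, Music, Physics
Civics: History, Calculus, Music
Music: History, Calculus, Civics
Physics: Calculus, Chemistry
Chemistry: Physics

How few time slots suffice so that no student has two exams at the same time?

4

History, Calculus, Civics, Music all conflict with each other, so at least 4 time slots are needed.
Using 4 time slots: History=3, Calculus=1, Civics=2, Music=4, Physics=2, Chemistry=1. Each listed conflict is separated.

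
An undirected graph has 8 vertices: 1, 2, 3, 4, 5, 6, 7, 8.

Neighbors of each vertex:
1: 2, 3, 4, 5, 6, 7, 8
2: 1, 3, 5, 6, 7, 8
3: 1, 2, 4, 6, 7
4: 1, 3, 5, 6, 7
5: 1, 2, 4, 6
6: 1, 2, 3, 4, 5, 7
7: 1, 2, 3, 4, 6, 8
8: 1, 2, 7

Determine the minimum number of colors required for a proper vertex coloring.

1, 3, 4, 6, 7 are mutually adjacent (a clique of size 5), so at least 5 colors are needed.
A valid assignment using 5 colors: 1=a, 2=c, 3=e, 4=c, 5=b, 6=d, 7=b, 8=d. No two adjacent vertices share a color.

5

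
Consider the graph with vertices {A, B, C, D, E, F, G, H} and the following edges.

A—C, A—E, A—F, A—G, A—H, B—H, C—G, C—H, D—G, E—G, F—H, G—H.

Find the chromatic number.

4

A, C, G, H form a clique, so at least 4 colors are needed.
One proper 4-coloring: A=blue, B=red, C=yellow, D=blue, E=green, F=red, G=red, H=green. Every edge joins two different colors.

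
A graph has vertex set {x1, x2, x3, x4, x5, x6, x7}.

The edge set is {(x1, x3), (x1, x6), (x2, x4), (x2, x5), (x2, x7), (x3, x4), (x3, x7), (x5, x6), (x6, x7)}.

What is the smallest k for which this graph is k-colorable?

x2 and x7 are adjacent, so at least 2 colors are needed.
A valid assignment using 2 colors: x1=1, x2=2, x3=2, x4=1, x5=1, x6=2, x7=1. No two adjacent vertices share a color.

2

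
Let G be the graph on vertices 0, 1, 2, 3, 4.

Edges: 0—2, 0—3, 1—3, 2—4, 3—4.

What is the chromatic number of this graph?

1 and 3 are adjacent, so at least 2 colors are needed.
One proper 2-coloring: 0=b, 1=b, 2=a, 3=a, 4=b. Each edge has distinct colors on its endpoints.

2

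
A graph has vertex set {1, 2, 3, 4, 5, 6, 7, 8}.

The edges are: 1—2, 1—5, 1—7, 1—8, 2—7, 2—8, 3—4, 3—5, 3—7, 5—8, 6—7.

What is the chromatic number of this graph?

1, 2, 7 are pairwise adjacent, so at least 3 colors are needed.
A valid assignment using 3 colors: 1=red, 2=green, 3=red, 4=blue, 5=green, 6=red, 7=blue, 8=blue. Each edge has distinct colors on its endpoints.

3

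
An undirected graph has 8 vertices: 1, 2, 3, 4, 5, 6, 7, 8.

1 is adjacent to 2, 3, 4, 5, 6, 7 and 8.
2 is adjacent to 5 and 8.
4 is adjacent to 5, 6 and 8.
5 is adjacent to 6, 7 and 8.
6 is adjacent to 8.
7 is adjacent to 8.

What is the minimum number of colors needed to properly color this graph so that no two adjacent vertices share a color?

5

1, 4, 5, 6, 8 are pairwise adjacent (a clique of size 5), so at least 5 colors are needed.
5 colors suffice: color red → {1}; color blue → {3, 5}; color green → {8}; color yellow → {2, 6, 7}; color purple → {4}. Every edge joins two different colors.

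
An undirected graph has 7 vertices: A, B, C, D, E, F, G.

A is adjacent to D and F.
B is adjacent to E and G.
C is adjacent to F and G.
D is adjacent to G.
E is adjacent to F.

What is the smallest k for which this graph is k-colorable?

3

The cycle C-F-A-D-G-C has odd length 5, so it cannot be 2-colored; at least 3 colors are needed.
3 colors suffice: color 1 → {F, G}; color 2 → {A, B, C}; color 3 → {D, E}. Each edge has distinct colors on its endpoints.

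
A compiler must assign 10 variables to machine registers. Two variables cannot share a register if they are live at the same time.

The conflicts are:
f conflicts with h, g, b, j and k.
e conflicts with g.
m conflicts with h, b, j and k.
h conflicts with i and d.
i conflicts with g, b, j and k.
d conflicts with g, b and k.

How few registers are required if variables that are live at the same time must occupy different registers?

h and i conflict, so at least 2 registers are needed.
2 registers suffice: register 1 → {f, e, m, i, d}; register 2 → {h, g, b, j, k}. No two conflicting variables share a register.

2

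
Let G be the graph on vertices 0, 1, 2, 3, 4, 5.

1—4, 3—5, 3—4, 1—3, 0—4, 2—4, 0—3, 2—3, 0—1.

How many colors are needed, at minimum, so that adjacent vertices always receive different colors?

0, 1, 3, 4 are mutually adjacent (a clique of size 4), so at least 4 colors are needed.
4 colors suffice: 0=c, 1=d, 2=c, 3=a, 4=b, 5=b. Every edge joins two different colors.

4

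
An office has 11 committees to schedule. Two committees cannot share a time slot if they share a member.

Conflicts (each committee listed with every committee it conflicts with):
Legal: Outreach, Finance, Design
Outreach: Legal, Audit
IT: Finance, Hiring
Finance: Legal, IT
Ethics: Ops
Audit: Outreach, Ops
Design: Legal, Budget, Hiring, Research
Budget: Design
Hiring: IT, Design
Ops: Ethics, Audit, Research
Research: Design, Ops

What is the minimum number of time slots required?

The cycle Design-Hiring-IT-Finance-Legal-Design has odd length 5, so it cannot be 2-colored; at least 3 time slots are needed.
3 time slots suffice: Legal=2, Outreach=1, IT=1, Finance=3, Ethics=2, Audit=2, Design=1, Budget=2, Hiring=2, Ops=1, Research=2. Every pair that conflicts lands in different time slots.

3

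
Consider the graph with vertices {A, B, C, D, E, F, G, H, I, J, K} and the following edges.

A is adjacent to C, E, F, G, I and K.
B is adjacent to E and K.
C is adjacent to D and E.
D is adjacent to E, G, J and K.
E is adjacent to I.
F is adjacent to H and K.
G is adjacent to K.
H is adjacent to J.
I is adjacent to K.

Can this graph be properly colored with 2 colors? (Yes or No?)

No

A, C, E are mutually adjacent, so at least 3 colors are needed.
So 2 colors are not enough.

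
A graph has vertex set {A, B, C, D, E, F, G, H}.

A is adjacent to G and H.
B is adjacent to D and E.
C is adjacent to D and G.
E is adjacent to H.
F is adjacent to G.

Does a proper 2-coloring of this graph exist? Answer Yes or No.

No

The cycle D-B-E-H-A-G-C-D has odd length 7, so it cannot be 2-colored; at least 3 colors are needed.
So 2 colors are not enough.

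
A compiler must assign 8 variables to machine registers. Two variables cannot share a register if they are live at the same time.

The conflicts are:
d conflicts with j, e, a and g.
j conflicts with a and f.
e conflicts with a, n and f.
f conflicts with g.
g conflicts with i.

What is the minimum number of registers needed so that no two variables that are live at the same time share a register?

3

d, e, a all conflict with each other, so at least 3 registers are needed.
A valid assignment using 3 registers: d=1, j=2, e=2, a=3, n=1, f=1, g=2, i=1. Every pair that conflicts lands in different registers.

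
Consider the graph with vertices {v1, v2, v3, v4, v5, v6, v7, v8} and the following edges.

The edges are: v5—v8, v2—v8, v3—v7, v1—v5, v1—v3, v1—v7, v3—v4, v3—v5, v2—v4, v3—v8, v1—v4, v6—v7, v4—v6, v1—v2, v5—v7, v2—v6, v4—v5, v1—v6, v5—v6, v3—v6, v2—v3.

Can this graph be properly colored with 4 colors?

v1, v3, v4, v5, v6 are mutually adjacent (a clique of size 5), so at least 5 colors are needed.
So 4 colors are not enough.

No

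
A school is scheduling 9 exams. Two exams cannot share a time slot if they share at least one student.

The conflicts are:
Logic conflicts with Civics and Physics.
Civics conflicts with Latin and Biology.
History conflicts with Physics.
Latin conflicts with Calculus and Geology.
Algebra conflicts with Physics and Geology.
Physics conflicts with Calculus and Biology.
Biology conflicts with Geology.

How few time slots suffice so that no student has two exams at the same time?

3

The cycle Latin-Calculus-Physics-Biology-Civics-Latin has odd length 5, so it cannot be 2-colored; at least 3 time slots are needed.
Using 3 time slots: Logic=2, Civics=1, History=2, Latin=2, Algebra=2, Physics=1, Calculus=3, Biology=2, Geology=1. Each listed conflict is separated.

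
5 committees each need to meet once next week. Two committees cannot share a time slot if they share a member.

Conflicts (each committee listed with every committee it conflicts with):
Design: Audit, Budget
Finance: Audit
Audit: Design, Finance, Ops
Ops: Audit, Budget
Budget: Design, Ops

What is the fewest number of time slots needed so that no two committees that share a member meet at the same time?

2

Finance and Audit conflict, so at least 2 time slots are needed.
2 time slots suffice: time slot 1 → {Audit, Budget}; time slot 2 → {Design, Finance, Ops}. No two conflicting committees share a time slot.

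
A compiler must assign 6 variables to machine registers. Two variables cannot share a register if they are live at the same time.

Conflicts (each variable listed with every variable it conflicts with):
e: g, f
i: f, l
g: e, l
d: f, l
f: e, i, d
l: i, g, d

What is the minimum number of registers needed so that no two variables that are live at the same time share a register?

The cycle f-e-g-l-i-f has odd length 5, so it cannot be 2-colored; at least 3 registers are needed.
Using 3 registers: e=3, i=2, g=2, d=2, f=1, l=1. Every pair that conflicts lands in different registers.

3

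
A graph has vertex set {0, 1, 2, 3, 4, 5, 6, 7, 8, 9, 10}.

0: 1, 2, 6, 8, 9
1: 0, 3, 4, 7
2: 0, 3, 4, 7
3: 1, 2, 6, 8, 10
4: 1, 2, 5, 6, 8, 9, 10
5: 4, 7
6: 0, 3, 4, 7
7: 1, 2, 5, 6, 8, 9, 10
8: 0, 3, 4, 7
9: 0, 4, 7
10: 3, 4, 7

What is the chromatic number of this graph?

2

3 and 8 are adjacent, so at least 2 colors are needed.
A valid assignment using 2 colors: 0=a, 1=b, 2=b, 3=a, 4=a, 5=b, 6=b, 7=a, 8=b, 9=b, 10=b. Every edge joins two different colors.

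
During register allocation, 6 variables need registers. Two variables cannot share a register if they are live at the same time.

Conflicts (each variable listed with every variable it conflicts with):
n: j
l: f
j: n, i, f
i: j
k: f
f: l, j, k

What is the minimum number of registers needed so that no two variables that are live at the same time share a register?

l and f conflict, so at least 2 registers are needed.
2 registers suffice: register 1 → {n, i, f}; register 2 → {l, j, k}. Every pair that conflicts lands in different registers.

2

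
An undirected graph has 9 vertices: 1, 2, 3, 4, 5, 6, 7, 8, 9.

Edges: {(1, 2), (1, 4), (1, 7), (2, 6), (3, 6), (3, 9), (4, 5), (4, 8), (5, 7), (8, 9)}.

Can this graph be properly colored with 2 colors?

No

The cycle 3-9-8-4-1-2-6-3 has odd length 7, so it cannot be 2-colored; at least 3 colors are needed.
So 2 colors are not enough.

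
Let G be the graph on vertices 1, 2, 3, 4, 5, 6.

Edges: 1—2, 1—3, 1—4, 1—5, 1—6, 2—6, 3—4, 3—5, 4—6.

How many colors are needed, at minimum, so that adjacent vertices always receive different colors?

3

1, 2, 6 form a triangle, so at least 3 colors are needed.
3 colors suffice: 1=a, 2=c, 3=b, 4=c, 5=c, 6=b. No two adjacent vertices share a color.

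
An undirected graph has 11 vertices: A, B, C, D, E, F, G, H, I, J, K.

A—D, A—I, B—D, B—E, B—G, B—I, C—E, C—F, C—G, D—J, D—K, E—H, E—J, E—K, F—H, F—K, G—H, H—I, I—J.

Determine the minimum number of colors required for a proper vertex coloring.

2

C and E are adjacent, so at least 2 colors are needed.
2 colors suffice: color 1 → {D, E, F, G, I}; color 2 → {A, B, C, H, J, K}. No two adjacent vertices share a color.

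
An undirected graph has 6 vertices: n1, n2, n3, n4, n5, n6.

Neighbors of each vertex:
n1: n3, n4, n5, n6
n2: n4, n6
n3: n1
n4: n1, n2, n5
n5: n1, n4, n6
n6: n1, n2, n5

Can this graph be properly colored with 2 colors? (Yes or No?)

No

n1, n5, n6 are pairwise adjacent, so at least 3 colors are needed.
So 2 colors are not enough.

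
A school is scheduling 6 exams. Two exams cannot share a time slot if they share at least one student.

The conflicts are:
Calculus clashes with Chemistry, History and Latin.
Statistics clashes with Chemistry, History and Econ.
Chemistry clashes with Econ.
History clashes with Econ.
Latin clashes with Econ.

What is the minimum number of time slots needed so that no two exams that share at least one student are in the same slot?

3

Statistics, History, Econ all conflict with each other, so at least 3 time slots are needed.
3 time slots suffice: time slot 1 → {Calculus, Econ}; time slot 2 → {Statistics, Latin}; time slot 3 → {Chemistry, History}. No two conflicting exams share a time slot.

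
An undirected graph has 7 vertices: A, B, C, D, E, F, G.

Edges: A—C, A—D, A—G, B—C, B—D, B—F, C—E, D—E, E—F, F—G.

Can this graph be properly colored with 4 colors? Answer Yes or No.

The chromatic number is 3. The cycle F-G-A-D-B-F has odd length 5, so it cannot be 2-colored; at least 3 colors are needed.
A valid assignment using 3 colors: A=red, B=green, C=blue, D=blue, E=green, F=red, G=blue.
Since 4 ≥ 3, a proper 4-coloring certainly exists.

Yes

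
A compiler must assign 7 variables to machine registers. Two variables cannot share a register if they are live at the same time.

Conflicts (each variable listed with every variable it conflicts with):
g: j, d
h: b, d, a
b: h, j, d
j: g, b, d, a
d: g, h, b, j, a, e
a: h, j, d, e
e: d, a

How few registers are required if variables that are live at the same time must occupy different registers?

b, j, d pairwise conflict, so at least 3 registers are needed.
A valid assignment using 3 registers: g=2, h=3, b=2, j=3, d=1, a=2, e=3. No two conflicting variables share a register.

3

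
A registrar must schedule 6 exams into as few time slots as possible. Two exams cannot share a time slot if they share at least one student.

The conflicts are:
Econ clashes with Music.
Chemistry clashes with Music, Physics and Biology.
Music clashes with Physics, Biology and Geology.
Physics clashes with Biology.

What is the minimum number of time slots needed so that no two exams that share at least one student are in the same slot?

4

Chemistry, Music, Physics, Biology pairwise conflict, so at least 4 time slots are needed.
Using 4 time slots: Econ=2, Chemistry=2, Music=1, Physics=4, Biology=3, Geology=2. Every pair that conflicts lands in different time slots.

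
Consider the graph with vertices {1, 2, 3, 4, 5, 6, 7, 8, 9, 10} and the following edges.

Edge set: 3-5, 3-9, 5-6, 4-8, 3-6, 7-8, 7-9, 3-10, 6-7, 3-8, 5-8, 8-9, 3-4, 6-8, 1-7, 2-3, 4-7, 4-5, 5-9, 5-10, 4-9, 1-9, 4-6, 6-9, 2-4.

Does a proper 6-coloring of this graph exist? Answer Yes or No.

Yes

The chromatic number is 6. 3, 4, 5, 6, 8, 9 are mutually adjacent (a clique of size 6), so at least 6 colors are needed.
One proper 6-coloring: 1=blue, 2=green, 3=red, 4=blue, 5=orange, 6=yellow, 7=red, 8=purple, 9=green, 10=blue.
That is already a proper 6-coloring.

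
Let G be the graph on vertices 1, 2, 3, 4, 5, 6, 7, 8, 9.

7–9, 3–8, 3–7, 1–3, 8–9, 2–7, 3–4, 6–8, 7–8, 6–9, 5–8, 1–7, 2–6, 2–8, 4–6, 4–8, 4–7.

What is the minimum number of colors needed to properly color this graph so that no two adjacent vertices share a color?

3, 4, 7, 8 form a clique, so at least 4 colors are needed.
4 colors suffice: 1=red, 2=green, 3=yellow, 4=green, 5=blue, 6=blue, 7=blue, 8=red, 9=green. No two adjacent vertices share a color.

4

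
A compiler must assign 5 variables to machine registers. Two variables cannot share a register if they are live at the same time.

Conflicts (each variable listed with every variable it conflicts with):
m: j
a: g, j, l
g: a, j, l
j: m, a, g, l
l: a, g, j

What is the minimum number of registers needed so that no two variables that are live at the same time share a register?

4

a, g, j, l pairwise conflict, so at least 4 registers are needed.
A valid assignment using 4 registers: m=2, a=4, g=3, j=1, l=2. Each listed conflict is separated.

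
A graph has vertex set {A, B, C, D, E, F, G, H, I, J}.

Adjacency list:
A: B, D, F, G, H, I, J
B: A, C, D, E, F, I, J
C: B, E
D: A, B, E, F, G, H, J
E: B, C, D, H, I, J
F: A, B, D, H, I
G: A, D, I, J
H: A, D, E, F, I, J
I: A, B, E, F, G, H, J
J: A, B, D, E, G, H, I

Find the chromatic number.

4

B, E, I, J are mutually adjacent (a clique of size 4), so at least 4 colors are needed.
One proper 4-coloring: A=4, B=1, C=2, D=3, E=4, F=2, G=1, H=1, I=3, J=2. Every edge joins two different colors.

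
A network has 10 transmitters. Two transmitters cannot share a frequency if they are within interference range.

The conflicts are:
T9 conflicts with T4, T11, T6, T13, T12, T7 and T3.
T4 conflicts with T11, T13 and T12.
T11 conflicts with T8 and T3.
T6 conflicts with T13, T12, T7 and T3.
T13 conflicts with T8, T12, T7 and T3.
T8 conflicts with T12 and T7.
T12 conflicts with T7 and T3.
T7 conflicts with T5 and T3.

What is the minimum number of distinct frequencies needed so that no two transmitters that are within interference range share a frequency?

T9, T6, T13, T12, T7, T3 are mutually in conflict, so at least 6 frequencies are needed.
6 frequencies suffice: frequency 1 → {T4, T7}; frequency 2 → {T9, T8, T5}; frequency 3 → {T11, T13}; frequency 4 → {T12}; frequency 5 → {T3}; frequency 6 → {T6}. Every pair that conflicts lands in different frequencies.

6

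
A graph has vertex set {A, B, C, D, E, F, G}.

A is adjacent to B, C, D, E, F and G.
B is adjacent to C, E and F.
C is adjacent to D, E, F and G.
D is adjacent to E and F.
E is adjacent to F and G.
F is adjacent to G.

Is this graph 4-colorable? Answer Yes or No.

No

A, C, E, F, G are pairwise adjacent (a clique of size 5), so at least 5 colors are needed.
So 4 colors are not enough.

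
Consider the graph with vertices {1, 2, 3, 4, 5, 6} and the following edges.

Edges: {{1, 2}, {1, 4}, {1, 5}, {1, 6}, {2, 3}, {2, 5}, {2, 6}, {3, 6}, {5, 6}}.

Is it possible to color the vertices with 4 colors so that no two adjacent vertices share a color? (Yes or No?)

Yes

The chromatic number is 4. 1, 2, 5, 6 are mutually adjacent (a clique of size 4), so at least 4 colors are needed.
4 colors suffice: color a → {4, 6}; color b → {1, 3}; color c → {2}; color d → {5}.
That is already a proper 4-coloring.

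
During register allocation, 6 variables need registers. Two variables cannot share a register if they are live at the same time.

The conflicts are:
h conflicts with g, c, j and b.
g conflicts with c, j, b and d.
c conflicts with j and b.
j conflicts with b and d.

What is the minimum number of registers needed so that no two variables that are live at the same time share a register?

5

h, g, c, j, b are mutually in conflict, so at least 5 registers are needed.
5 registers suffice: register 1 → {j}; register 2 → {g}; register 3 → {c, d}; register 4 → {b}; register 5 → {h}. Each listed conflict is separated.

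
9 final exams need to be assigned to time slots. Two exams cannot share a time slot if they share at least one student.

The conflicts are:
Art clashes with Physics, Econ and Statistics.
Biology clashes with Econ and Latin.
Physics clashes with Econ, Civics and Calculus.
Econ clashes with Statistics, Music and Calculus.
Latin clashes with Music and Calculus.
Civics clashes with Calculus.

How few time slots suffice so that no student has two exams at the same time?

Physics, Civics, Calculus are mutually in conflict, so at least 3 time slots are needed.
3 time slots suffice: time slot 1 → {Econ, Latin, Civics}; time slot 2 → {Art, Biology, Music, Calculus}; time slot 3 → {Physics, Statistics}. Each listed conflict is separated.

3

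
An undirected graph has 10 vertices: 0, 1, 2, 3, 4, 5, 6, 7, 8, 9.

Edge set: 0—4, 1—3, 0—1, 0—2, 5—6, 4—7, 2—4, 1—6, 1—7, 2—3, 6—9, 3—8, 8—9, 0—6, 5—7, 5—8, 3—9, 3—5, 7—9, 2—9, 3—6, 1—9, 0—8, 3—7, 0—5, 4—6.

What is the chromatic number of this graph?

4

1, 3, 6, 9 are mutually adjacent (a clique of size 4), so at least 4 colors are needed.
One proper 4-coloring: 0=red, 1=yellow, 2=blue, 3=red, 4=green, 5=green, 6=blue, 7=blue, 8=blue, 9=green. No two adjacent vertices share a color.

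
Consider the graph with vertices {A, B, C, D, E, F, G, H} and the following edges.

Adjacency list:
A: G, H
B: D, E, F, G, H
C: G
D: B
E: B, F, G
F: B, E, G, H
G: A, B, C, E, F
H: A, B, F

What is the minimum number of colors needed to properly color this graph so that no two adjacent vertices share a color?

4

B, E, F, G are mutually adjacent (a clique of size 4), so at least 4 colors are needed.
4 colors suffice: color red → {A, B, C}; color blue → {D, G, H}; color green → {F}; color yellow → {E}. Each edge has distinct colors on its endpoints.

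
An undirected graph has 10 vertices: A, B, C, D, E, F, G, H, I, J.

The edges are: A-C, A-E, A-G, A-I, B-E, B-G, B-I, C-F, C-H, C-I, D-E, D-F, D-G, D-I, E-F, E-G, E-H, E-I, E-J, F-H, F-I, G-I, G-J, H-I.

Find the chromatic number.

B, E, G, I are mutually adjacent (a clique of size 4), so at least 4 colors are needed.
4 colors suffice: color 1 → {I, J}; color 2 → {C, E}; color 3 → {F, G}; color 4 → {A, B, D, H}. Each edge has distinct colors on its endpoints.

4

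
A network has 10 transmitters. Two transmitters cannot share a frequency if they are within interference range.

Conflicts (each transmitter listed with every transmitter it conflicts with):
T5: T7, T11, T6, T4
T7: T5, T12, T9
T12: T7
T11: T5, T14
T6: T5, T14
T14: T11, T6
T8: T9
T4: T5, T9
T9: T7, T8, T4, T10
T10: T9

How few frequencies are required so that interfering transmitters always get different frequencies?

T11 and T14 conflict, so at least 2 frequencies are needed.
A valid assignment using 2 frequencies: T5=1, T7=2, T12=1, T11=2, T6=2, T14=1, T8=2, T4=2, T9=1, T10=2. No two conflicting transmitters share a frequency.

2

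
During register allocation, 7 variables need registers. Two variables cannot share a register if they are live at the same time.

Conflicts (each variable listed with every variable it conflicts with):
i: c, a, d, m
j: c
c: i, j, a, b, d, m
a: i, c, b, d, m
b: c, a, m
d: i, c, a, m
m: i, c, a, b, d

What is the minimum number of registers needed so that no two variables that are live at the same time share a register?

i, c, a, d, m all conflict with each other, so at least 5 registers are needed.
5 registers suffice: register 1 → {c}; register 2 → {j, a}; register 3 → {m}; register 4 → {i, b}; register 5 → {d}. Each listed conflict is separated.

5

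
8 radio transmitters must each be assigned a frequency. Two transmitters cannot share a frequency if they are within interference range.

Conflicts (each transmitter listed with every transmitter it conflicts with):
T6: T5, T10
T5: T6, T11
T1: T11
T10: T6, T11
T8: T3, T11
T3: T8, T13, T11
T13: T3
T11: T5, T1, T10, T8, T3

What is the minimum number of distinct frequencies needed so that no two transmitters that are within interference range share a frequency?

T8, T3, T11 all conflict with each other, so at least 3 frequencies are needed.
3 frequencies suffice: frequency 1 → {T6, T13, T11}; frequency 2 → {T5, T1, T10, T3}; frequency 3 → {T8}. Every pair that conflicts lands in different frequencies.

3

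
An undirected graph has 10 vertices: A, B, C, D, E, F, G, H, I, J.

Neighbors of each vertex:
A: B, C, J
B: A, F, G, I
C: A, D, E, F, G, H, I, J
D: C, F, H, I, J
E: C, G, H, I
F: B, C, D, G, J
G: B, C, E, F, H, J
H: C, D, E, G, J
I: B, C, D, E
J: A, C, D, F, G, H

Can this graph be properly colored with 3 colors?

No

C, G, H, J are pairwise adjacent (a clique of size 4), so at least 4 colors are needed.
So 3 colors are not enough.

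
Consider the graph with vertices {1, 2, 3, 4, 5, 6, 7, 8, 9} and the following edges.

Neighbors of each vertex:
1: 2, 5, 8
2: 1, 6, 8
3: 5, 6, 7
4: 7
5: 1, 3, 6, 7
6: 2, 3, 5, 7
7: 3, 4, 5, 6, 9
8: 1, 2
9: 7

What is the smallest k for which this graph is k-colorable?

4

3, 5, 6, 7 are mutually adjacent (a clique of size 4), so at least 4 colors are needed.
4 colors suffice: 1=b, 2=a, 3=d, 4=b, 5=c, 6=b, 7=a, 8=c, 9=b. No two adjacent vertices share a color.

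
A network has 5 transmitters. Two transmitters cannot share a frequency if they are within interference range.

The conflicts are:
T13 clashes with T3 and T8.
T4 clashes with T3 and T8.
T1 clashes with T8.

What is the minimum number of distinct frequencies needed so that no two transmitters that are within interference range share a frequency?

2

T13 and T3 conflict, so at least 2 frequencies are needed.
2 frequencies suffice: frequency 1 → {T3, T8}; frequency 2 → {T13, T4, T1}. No two conflicting transmitters share a frequency.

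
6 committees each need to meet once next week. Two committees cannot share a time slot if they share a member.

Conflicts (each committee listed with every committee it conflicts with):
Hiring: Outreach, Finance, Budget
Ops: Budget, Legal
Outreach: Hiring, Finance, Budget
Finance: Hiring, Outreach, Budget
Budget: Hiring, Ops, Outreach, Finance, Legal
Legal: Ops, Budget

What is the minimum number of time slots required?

4

Hiring, Outreach, Finance, Budget all conflict with each other, so at least 4 time slots are needed.
4 time slots suffice: Hiring=3, Ops=2, Outreach=4, Finance=2, Budget=1, Legal=3. No two conflicting committees share a time slot.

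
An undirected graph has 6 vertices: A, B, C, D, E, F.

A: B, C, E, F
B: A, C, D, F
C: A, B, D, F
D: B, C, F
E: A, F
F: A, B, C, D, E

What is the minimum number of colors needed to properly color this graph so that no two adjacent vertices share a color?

A, B, C, F are pairwise adjacent (a clique of size 4), so at least 4 colors are needed.
4 colors suffice: color 1 → {F}; color 2 → {A, D}; color 3 → {B, E}; color 4 → {C}. No two adjacent vertices share a color.

4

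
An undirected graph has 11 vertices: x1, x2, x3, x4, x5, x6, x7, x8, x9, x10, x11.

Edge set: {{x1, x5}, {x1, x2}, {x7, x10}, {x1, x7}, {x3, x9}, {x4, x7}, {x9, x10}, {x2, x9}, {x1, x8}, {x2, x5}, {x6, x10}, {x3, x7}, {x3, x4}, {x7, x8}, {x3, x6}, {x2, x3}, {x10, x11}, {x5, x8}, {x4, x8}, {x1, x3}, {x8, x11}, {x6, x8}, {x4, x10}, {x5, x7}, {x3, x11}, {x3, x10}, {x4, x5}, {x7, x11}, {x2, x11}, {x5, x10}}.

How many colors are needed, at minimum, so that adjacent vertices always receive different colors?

4

x4, x5, x7, x8 form a clique, so at least 4 colors are needed.
4 colors suffice: color red → {x3, x5}; color blue → {x2, x6, x7}; color green → {x8, x10}; color yellow → {x1, x4, x9, x11}. Every edge joins two different colors.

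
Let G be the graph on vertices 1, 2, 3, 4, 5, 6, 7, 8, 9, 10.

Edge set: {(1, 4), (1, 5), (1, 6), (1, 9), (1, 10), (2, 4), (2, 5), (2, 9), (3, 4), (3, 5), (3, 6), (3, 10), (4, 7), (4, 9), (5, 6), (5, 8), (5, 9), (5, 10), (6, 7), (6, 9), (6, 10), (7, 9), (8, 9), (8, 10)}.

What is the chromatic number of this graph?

4

3, 5, 6, 10 are pairwise adjacent (a clique of size 4), so at least 4 colors are needed.
4 colors suffice: color red → {9, 10}; color blue → {4, 5}; color green → {2, 6, 8}; color yellow → {1, 3, 7}. No two adjacent vertices share a color.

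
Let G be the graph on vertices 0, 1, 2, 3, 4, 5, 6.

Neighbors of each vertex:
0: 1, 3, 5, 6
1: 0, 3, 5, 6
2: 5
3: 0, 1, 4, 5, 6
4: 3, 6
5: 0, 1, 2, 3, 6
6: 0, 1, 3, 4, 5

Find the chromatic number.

0, 1, 3, 5, 6 are pairwise adjacent (a clique of size 5), so at least 5 colors are needed.
5 colors suffice: color a → {2, 6}; color b → {4, 5}; color c → {3}; color d → {0}; color e → {1}. Each edge has distinct colors on its endpoints.

5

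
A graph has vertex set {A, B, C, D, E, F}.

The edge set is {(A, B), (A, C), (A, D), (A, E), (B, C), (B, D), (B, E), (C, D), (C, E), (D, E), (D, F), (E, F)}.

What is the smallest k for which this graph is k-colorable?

A, B, C, D, E are pairwise adjacent (a clique of size 5), so at least 5 colors are needed.
5 colors suffice: color red → {E}; color blue → {D}; color green → {B, F}; color yellow → {C}; color purple → {A}. No two adjacent vertices share a color.

5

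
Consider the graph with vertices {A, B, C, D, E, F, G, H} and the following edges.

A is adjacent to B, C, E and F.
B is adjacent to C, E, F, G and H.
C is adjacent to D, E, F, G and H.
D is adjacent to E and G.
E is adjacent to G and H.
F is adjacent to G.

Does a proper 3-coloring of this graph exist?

A, B, C, F form a clique, so at least 4 colors are needed.
So 3 colors are not enough.

No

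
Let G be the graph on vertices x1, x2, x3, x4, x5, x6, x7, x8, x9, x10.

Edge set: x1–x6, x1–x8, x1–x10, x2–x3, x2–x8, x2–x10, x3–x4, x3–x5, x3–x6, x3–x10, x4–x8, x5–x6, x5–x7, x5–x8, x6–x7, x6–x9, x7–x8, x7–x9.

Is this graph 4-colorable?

The chromatic number is 3. x6, x7, x9 form a triangle, so at least 3 colors are needed.
A valid assignment using 3 colors: x1=R, x2=G, x3=R, x4=G, x5=G, x6=B, x7=R, x8=B, x9=G, x10=B.
Since 4 ≥ 3, a proper 4-coloring certainly exists.

Yes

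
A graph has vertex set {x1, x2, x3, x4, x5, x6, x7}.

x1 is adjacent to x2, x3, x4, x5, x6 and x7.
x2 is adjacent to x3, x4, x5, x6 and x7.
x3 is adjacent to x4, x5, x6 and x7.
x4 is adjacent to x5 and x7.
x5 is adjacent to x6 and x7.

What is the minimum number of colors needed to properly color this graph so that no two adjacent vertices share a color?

6

x1, x2, x3, x4, x5, x7 are mutually adjacent (a clique of size 6), so at least 6 colors are needed.
One proper 6-coloring: x1=4, x2=1, x3=3, x4=6, x5=2, x6=5, x7=5. Each edge has distinct colors on its endpoints.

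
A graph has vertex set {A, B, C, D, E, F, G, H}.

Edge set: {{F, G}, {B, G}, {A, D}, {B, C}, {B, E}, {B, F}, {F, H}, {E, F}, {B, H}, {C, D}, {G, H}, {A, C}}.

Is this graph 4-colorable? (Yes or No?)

Yes

The chromatic number is 4. B, F, G, H are mutually adjacent (a clique of size 4), so at least 4 colors are needed.
4 colors suffice: color 1 → {B, D}; color 2 → {C, F}; color 3 → {A, E, G}; color 4 → {H}.
That is already a proper 4-coloring.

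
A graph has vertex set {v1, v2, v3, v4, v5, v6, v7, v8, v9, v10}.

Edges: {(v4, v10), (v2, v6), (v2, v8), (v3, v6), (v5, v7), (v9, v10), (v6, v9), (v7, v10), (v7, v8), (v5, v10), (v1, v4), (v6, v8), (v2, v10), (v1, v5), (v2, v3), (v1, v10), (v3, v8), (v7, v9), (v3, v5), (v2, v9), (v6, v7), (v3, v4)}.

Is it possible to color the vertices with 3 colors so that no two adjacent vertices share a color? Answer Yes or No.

v2, v3, v6, v8 form a clique, so at least 4 colors are needed.
So 3 colors are not enough.

No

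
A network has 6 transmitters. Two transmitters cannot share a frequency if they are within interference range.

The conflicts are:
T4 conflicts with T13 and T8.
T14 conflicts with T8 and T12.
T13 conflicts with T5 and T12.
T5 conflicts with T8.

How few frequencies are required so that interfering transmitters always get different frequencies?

The cycle T13-T12-T14-T8-T5-T13 has odd length 5, so it cannot be 2-colored; at least 3 frequencies are needed.
3 frequencies suffice: T4=2, T14=2, T13=1, T5=2, T8=1, T12=3. Each listed conflict is separated.

3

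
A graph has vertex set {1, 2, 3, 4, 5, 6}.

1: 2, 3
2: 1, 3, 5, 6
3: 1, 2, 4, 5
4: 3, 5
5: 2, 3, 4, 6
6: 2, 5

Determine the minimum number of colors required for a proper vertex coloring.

3

3, 4, 5 form a triangle, so at least 3 colors are needed.
A valid assignment using 3 colors: 1=green, 2=red, 3=blue, 4=red, 5=green, 6=blue. No two adjacent vertices share a color.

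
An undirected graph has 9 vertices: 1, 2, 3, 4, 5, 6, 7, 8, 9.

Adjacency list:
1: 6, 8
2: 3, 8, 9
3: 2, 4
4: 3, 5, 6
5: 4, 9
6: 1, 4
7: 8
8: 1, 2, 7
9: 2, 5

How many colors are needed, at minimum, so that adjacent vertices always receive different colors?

3

The cycle 5-4-3-2-9-5 has odd length 5, so it cannot be 2-colored; at least 3 colors are needed.
A valid assignment using 3 colors: 1=a, 2=a, 3=b, 4=a, 5=b, 6=b, 7=a, 8=b, 9=c. No two adjacent vertices share a color.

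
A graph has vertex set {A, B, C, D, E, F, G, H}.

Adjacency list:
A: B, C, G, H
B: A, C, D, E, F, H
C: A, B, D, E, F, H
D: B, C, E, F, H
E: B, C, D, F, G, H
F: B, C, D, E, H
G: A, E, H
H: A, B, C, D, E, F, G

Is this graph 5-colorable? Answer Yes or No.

B, C, D, E, F, H are mutually adjacent (a clique of size 6), so at least 6 colors are needed.
So 5 colors are not enough.

No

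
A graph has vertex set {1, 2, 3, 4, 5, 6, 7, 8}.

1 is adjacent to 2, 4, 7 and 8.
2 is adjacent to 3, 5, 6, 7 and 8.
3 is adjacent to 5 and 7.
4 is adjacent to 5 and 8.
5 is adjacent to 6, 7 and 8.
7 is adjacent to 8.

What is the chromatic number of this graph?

4

2, 5, 7, 8 are mutually adjacent (a clique of size 4), so at least 4 colors are needed.
4 colors suffice: color red → {1, 5}; color blue → {2, 4}; color green → {3, 6, 8}; color yellow → {7}. Every edge joins two different colors.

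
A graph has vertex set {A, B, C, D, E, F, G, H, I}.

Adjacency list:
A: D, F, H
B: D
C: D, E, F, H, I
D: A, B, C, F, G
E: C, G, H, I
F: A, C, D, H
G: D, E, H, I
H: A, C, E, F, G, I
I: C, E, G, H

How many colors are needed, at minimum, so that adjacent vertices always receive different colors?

C, E, H, I are pairwise adjacent (a clique of size 4), so at least 4 colors are needed.
4 colors suffice: color red → {D, H}; color blue → {A, B, C, G}; color green → {F, I}; color yellow → {E}. No two adjacent vertices share a color.

4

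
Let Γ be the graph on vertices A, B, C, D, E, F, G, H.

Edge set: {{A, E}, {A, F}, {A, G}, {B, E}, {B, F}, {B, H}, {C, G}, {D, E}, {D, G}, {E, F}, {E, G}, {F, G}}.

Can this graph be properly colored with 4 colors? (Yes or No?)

The chromatic number is 4. A, E, F, G are pairwise adjacent (a clique of size 4), so at least 4 colors are needed.
4 colors suffice: A=4, B=1, C=2, D=3, E=2, F=3, G=1, H=2.
That is already a proper 4-coloring.

Yes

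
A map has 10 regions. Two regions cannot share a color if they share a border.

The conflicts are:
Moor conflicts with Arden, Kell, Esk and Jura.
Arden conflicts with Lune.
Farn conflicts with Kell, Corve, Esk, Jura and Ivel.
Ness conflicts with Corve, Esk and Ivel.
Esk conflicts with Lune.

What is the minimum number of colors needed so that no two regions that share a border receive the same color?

Farn and Jura conflict, so at least 2 colors are needed.
A valid assignment using 2 colors: Moor=1, Arden=2, Farn=1, Kell=2, Ness=1, Corve=2, Esk=2, Jura=2, Lune=1, Ivel=2. No two conflicting regions share a color.

2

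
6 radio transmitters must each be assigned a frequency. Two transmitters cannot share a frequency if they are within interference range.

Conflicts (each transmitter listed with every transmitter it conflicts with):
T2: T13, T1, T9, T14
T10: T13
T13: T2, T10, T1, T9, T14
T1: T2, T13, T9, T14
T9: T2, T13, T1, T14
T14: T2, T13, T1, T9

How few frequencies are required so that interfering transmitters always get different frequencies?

T2, T13, T1, T9, T14 are mutually in conflict, so at least 5 frequencies are needed.
A valid assignment using 5 frequencies: T2=4, T10=2, T13=1, T1=3, T9=2, T14=5. No two conflicting transmitters share a frequency.

5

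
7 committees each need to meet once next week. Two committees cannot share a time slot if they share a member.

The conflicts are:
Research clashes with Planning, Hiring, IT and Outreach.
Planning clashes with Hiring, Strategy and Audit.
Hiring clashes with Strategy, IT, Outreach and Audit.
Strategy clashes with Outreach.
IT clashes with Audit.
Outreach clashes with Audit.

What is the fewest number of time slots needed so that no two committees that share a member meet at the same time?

3

Planning, Hiring, Audit pairwise conflict, so at least 3 time slots are needed.
3 time slots suffice: time slot 1 → {Hiring}; time slot 2 → {Research, Strategy, Audit}; time slot 3 → {Planning, IT, Outreach}. Each listed conflict is separated.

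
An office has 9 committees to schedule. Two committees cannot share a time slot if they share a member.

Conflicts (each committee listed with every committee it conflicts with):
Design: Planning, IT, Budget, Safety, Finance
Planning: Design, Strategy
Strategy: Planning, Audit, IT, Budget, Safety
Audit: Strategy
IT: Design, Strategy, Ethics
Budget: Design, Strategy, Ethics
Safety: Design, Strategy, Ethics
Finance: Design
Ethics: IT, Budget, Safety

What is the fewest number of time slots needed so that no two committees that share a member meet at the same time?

2

IT and Ethics conflict, so at least 2 time slots are needed.
Using 2 time slots: Design=1, Planning=2, Strategy=1, Audit=2, IT=2, Budget=2, Safety=2, Finance=2, Ethics=1. Each listed conflict is separated.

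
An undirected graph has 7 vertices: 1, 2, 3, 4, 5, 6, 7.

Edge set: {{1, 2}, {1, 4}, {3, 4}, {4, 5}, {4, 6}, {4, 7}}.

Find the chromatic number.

1 and 4 are adjacent, so at least 2 colors are needed.
2 colors suffice: color red → {2, 4}; color blue → {1, 3, 5, 6, 7}. Every edge joins two different colors.

2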